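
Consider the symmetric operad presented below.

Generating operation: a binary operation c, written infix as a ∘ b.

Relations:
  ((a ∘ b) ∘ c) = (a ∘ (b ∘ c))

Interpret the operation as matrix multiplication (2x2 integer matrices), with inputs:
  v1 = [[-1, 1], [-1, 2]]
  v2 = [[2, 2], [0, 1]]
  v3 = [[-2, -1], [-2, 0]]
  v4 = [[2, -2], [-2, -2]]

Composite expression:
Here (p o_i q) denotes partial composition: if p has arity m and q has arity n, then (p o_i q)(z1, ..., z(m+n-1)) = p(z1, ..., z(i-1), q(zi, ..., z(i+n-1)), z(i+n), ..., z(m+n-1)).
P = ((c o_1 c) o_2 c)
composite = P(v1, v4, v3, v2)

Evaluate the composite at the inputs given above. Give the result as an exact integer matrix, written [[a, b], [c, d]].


[[16, 20], [32, 38]]

(v4 ∘ v3) = [[0, -2], [8, 2]]
(v1 ∘ (v4 ∘ v3)) = [[8, 4], [16, 6]]
((v1 ∘ (v4 ∘ v3)) ∘ v2) = [[16, 20], [32, 38]]


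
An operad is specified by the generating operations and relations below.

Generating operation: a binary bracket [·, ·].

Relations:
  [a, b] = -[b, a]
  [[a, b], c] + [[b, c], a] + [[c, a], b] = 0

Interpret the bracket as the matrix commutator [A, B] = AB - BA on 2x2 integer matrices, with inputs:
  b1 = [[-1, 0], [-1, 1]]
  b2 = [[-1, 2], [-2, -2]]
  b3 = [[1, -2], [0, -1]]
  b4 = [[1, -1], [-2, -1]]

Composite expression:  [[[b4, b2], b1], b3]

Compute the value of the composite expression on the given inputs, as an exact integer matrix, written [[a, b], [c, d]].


[[16, 0], [16, -16]]

[b4, b2] = [[6, 5], [2, -6]]
[[b4, b2], b1] = [[-5, 10], [8, 5]]
[[[b4, b2], b1], b3] = [[16, 0], [16, -16]]


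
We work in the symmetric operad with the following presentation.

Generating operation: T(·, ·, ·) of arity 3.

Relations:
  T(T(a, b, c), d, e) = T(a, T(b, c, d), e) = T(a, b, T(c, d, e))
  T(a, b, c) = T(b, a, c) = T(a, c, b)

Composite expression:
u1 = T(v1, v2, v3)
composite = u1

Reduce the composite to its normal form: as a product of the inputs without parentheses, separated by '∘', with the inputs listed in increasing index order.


v1 ∘ v2 ∘ v3

Key point: T commutes, so take the v-inputs in any fixed order.
T(v1, v2, v3) collapses to v1 ∘ v2 ∘ v3
commutativity sorts the factors: v1 ∘ v2 ∘ v3


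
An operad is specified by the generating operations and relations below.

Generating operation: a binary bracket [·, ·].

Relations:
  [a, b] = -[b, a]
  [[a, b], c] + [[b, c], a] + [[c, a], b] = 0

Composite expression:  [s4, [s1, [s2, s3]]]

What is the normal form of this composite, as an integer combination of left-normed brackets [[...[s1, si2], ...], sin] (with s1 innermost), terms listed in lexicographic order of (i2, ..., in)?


-[[[s1, s2], s3], s4] + [[[s1, s3], s2], s4]

A multilinear Lie element is pinned by s1-initial words (s1 innermost).
Composite bracket: [s4, [s1, [s2, s3]]]
Full expansion: 8 signed words from ab - ba (2^3 = 8).
The s1-initial words carry the normal form:
  s1s2s3s4 appears with sign -1, giving the term -[[[s1, s2], s3], s4]
  s1s3s2s4 appears with sign +1, giving the term +[[[s1, s3], s2], s4]


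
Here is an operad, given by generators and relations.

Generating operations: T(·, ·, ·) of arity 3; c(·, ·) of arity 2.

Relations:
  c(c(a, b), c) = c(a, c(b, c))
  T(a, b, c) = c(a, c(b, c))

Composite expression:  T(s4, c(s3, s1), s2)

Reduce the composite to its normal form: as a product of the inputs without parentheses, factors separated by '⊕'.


s4 ⊕ s3 ⊕ s1 ⊕ s2

Associativity of T dissolves the nesting; only the s-input order survives.
c(s3, s1) collapses to s3 ⊕ s1
T(s4, c(s3, s1), s2) collapses to s4 ⊕ s3 ⊕ s1 ⊕ s2


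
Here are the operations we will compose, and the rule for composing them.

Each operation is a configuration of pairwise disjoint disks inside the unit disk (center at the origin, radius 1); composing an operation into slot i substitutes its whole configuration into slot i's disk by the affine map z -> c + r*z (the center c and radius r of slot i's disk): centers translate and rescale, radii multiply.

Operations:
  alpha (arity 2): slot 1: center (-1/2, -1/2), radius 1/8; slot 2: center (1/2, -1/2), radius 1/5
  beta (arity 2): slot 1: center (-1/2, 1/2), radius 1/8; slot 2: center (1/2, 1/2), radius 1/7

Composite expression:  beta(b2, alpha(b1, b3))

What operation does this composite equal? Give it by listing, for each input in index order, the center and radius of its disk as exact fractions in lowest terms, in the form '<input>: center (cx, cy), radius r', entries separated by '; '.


b1: center (3/7, 3/7), radius 1/56; b2: center (-1/2, 1/2), radius 1/8; b3: center (4/7, 3/7), radius 1/35

Only the slot chain above each b matters under beta; compose those maps.
b2: after 1 affine step, its disk has center (-1/2, 1/2), radius 1/8
b1: after 2 affine steps, its disk has center (3/7, 3/7), radius 1/56
b3: after 2 affine steps, its disk has center (4/7, 3/7), radius 1/35


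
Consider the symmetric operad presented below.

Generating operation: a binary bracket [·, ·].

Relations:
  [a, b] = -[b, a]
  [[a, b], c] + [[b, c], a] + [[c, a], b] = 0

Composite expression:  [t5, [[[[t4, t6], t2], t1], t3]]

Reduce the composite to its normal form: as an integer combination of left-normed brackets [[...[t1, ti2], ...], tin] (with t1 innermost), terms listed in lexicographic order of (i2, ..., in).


-[[[[[t1, t2], t4], t6], t3], t5] + [[[[[t1, t2], t6], t4], t3], t5] + [[[[[t1, t4], t6], t2], t3], t5] - [[[[[t1, t6], t4], t2], t3], t5]

Expand each bracket as ab - ba; the t1-initial words give the coefficients.
Composite bracket: [t5, [[[[t4, t6], t2], t1], t3]]
Applying ab - ba throughout gives 32 signed words (2^5 = 32).
Coefficients come from the t1-initial words:
  the word t1t2t4t6t3t5 carries sign -1 and contributes -[[[[[t1, t2], t4], t6], t3], t5]
  the word t1t2t6t4t3t5 carries sign +1 and contributes +[[[[[t1, t2], t6], t4], t3], t5]
  the word t1t4t6t2t3t5 carries sign +1 and contributes +[[[[[t1, t4], t6], t2], t3], t5]
  the word t1t6t4t2t3t5 carries sign -1 and contributes -[[[[[t1, t6], t4], t2], t3], t5]


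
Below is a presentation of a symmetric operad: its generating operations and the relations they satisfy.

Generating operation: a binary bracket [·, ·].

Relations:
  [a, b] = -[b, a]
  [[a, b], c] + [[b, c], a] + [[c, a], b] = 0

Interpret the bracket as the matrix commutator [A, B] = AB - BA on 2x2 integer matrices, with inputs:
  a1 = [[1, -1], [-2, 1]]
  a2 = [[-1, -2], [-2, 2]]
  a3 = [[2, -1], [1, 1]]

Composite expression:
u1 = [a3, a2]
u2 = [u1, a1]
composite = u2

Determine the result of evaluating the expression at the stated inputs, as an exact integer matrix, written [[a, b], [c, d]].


[a3, a2] = [[4, -5], [-1, -4]]
[[a3, a2], a1] = [[9, -8], [16, -9]]

[[9, -8], [16, -9]]


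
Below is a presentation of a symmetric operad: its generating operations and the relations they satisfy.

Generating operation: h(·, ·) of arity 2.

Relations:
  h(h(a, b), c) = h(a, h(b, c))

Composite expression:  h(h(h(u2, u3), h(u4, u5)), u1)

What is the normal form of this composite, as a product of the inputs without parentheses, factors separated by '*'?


u2 * u3 * u4 * u5 * u1

All parenthesizations of h agree; list the u-inputs left to right.
h(u2, u3) collapses to u2 * u3
h(u4, u5) collapses to u4 * u5
h(h(u2, u3), h(u4, u5)) collapses to u2 * u3 * u4 * u5
h(h(h(u2, u3), h(u4, u5)), u1) collapses to u2 * u3 * u4 * u5 * u1


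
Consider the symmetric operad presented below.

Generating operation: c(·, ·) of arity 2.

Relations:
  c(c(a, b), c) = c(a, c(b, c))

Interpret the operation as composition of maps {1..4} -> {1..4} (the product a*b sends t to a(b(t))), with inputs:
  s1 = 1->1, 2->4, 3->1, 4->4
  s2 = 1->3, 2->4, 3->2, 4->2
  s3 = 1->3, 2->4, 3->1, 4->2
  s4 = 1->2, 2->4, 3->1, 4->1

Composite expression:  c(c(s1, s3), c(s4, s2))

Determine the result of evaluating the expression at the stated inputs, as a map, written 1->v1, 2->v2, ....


c(s1, s3) = 1->1, 2->4, 3->1, 4->4
c(s4, s2) = 1->1, 2->1, 3->4, 4->4
c(c(s1, s3), c(s4, s2)) = 1->1, 2->1, 3->4, 4->4

1->1, 2->1, 3->4, 4->4


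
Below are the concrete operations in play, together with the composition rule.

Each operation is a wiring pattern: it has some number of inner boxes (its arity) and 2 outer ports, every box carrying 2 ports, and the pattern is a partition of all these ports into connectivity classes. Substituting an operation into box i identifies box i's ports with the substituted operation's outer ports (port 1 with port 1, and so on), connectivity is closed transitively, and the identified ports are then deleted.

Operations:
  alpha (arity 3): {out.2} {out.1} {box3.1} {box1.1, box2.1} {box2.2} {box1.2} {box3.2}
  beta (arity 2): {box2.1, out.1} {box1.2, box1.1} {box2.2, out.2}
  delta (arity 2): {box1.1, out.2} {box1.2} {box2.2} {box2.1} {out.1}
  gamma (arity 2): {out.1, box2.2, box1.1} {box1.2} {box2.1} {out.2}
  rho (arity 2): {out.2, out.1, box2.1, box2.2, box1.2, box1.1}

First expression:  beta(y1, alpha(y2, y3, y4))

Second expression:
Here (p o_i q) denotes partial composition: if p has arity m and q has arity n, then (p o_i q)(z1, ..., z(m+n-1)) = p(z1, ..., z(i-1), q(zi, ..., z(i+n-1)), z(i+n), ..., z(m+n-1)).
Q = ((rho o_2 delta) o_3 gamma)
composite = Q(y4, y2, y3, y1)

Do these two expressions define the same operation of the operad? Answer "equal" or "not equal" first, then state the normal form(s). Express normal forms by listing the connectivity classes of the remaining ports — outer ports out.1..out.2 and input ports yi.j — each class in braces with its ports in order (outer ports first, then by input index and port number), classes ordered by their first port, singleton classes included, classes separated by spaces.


The first expression, normalized: {out.1} {out.2} {y1.1, y1.2} {y2.1, y3.1} {y2.2} {y3.2} {y4.1} {y4.2}
The second expression, normalized: {out.1, out.2, y2.1, y4.1, y4.2} {y1.1} {y1.2, y3.1} {y2.2} {y3.2}
No match — not equal.

not equal — first {out.1} {out.2} {y1.1, y1.2} {y2.1, y3.1} {y2.2} {y3.2} {y4.1} {y4.2}, second {out.1, out.2, y2.1, y4.1, y4.2} {y1.1} {y1.2, y3.1} {y2.2} {y3.2}


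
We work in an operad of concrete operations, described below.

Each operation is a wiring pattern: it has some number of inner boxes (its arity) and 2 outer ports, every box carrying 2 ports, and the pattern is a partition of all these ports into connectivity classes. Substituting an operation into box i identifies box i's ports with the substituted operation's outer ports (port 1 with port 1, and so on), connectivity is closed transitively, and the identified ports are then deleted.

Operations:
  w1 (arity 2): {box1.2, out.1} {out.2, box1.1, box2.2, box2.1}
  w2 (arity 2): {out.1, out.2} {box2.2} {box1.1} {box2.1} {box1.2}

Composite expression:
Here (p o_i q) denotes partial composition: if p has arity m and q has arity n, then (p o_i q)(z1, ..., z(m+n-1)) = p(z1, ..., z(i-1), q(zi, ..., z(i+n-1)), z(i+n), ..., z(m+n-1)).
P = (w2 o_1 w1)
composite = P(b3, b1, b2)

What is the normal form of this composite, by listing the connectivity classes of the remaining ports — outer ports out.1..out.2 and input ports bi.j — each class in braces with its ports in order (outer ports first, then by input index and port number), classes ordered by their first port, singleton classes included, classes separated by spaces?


{out.1, out.2} {b1.1, b1.2, b3.1} {b2.1} {b2.2} {b3.2}

Two ports join when wires chain via w2-identified ports.
the subtree at w1 composes to {out.1, b3.2} {out.2, b1.1, b1.2, b3.1} on (b3, b1); out.j = own outer ports
the subtree at w2 composes to {out.1, out.2} {b1.1, b1.2, b3.1} {b2.1} {b2.2} {b3.2} on (b3, b1, b2); out.j = own outer ports


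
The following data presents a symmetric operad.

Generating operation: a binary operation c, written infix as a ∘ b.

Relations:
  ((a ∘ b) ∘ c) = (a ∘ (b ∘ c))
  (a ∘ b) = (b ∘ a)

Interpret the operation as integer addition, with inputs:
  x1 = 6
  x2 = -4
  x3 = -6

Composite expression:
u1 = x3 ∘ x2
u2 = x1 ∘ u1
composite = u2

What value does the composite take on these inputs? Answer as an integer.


-4

(x3 ∘ x2) = -10
(x1 ∘ (x3 ∘ x2)) = -4


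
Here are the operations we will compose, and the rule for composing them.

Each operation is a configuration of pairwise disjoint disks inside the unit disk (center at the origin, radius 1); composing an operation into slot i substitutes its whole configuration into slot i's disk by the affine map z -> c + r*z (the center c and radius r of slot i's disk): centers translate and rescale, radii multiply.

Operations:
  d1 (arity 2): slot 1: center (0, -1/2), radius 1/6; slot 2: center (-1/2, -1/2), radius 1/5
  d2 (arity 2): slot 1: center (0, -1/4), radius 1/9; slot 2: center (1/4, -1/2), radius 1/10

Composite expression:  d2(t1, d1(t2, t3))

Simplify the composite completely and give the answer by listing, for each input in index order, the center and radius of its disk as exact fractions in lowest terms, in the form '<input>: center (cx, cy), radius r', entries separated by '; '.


t1: center (0, -1/4), radius 1/9; t2: center (1/4, -11/20), radius 1/60; t3: center (1/5, -11/20), radius 1/50

Only the slot chain above each t matters under d2; compose those maps.
tracing t1 down its 1-map path: center (0, -1/4), radius 1/9
tracing t2 down its 2-map path: center (1/4, -11/20), radius 1/60
tracing t3 down its 2-map path: center (1/5, -11/20), radius 1/50


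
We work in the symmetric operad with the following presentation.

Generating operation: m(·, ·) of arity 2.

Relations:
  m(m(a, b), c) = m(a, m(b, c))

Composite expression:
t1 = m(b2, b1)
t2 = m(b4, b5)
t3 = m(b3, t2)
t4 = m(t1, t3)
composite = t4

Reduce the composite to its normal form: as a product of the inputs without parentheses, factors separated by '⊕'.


b2 ⊕ b1 ⊕ b3 ⊕ b4 ⊕ b5

Associativity of m dissolves the nesting; only the b-input order survives.
m(b2, b1) linearizes to b2 ⊕ b1
m(b4, b5) linearizes to b4 ⊕ b5
m(b3, m(b4, b5)) linearizes to b3 ⊕ b4 ⊕ b5
m(m(b2, b1), m(b3, m(b4, b5))) linearizes to b2 ⊕ b1 ⊕ b3 ⊕ b4 ⊕ b5


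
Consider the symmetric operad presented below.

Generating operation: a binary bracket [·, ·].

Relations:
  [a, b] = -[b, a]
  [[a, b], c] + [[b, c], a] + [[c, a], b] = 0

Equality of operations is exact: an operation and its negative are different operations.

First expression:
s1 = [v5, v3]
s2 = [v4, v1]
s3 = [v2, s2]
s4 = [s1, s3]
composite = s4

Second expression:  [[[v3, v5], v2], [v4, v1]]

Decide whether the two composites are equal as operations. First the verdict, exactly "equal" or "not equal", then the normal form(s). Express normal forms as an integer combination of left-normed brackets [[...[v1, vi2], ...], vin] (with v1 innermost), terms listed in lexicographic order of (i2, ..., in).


not equal; first: [[[[v1, v4], v2], v3], v5] - [[[[v1, v4], v2], v5], v3]; second: -[[[[v1, v4], v2], v3], v5] + [[[[v1, v4], v2], v5], v3] + [[[[v1, v4], v3], v5], v2] - [[[[v1, v4], v5], v3], v2]

The first expression, normalized: [[[[v1, v4], v2], v3], v5] - [[[[v1, v4], v2], v5], v3]
The second expression, normalized: -[[[[v1, v4], v2], v3], v5] + [[[[v1, v4], v2], v5], v3] + [[[[v1, v4], v3], v5], v2] - [[[[v1, v4], v5], v3], v2]
The normal forms differ: not equal.


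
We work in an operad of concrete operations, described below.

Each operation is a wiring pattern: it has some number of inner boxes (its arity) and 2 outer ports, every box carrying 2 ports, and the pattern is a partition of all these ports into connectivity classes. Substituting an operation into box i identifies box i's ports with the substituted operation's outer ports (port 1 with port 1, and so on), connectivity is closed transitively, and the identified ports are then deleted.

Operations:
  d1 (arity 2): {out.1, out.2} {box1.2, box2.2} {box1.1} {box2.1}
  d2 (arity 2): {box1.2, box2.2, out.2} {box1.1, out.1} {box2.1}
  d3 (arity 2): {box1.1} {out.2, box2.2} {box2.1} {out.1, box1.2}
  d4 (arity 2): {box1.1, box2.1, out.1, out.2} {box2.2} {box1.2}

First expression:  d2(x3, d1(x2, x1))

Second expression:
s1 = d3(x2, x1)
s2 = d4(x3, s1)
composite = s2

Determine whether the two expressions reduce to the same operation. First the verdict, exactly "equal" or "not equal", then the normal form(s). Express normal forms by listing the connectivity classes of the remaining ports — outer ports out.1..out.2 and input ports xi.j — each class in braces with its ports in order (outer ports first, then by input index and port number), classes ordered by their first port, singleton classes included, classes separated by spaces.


not equal; the first gives {out.1, x3.1} {out.2, x3.2} {x1.1} {x1.2, x2.2} {x2.1} and the second {out.1, out.2, x2.2, x3.1} {x1.1} {x1.2} {x2.1} {x3.2}

Normal form of the first expression: {out.1, x3.1} {out.2, x3.2} {x1.1} {x1.2, x2.2} {x2.1}
Normal form of the second expression: {out.1, out.2, x2.2, x3.1} {x1.1} {x1.2} {x2.1} {x3.2}
They disagree, so not equal.


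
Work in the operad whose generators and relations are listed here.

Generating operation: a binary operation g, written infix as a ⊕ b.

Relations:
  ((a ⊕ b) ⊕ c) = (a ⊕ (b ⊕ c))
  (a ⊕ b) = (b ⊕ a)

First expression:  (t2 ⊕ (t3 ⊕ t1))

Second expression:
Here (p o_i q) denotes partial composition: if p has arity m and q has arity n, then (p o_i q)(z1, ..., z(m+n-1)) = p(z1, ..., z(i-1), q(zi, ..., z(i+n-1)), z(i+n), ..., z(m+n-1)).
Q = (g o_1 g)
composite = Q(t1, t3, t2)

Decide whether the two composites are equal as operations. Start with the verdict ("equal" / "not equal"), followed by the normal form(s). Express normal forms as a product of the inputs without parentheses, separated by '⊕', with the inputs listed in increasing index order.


The first expression, normalized: t1 ⊕ t2 ⊕ t3
The second expression, normalized: t1 ⊕ t2 ⊕ t3
Identical normal forms: equal.

equal; the common form is t1 ⊕ t2 ⊕ t3


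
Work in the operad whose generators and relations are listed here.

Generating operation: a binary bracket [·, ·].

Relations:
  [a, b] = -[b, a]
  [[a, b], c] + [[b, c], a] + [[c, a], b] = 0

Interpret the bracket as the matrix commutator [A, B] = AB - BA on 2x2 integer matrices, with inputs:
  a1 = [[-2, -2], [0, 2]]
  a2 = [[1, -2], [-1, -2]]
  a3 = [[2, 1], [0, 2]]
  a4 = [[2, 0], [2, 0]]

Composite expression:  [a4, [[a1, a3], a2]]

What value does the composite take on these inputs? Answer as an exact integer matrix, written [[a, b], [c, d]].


[[-24, 24], [16, 24]]

[a1, a3] = [[0, -4], [0, 0]]
[[a1, a3], a2] = [[4, 12], [0, -4]]
[a4, [[a1, a3], a2]] = [[-24, 24], [16, 24]]


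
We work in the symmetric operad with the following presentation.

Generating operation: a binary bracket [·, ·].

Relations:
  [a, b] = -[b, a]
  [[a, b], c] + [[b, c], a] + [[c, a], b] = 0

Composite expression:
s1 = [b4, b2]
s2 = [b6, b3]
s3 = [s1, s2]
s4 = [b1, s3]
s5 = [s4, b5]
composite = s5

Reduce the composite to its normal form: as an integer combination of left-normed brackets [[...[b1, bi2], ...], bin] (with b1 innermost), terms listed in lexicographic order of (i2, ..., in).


Skip Jacobi rewriting: expand, keep b1-initial words, read off terms.
Composite bracket: [[b1, [[b4, b2], [b6, b3]]], b5]
Expanding via [a, b] = ab - ba: 32 signed words (2^5 = 32).
The b1-initial words carry the normal form:
  the word b1b2b4b3b6b5 carries sign +1 and contributes +[[[[[b1, b2], b4], b3], b6], b5]
  the word b1b2b4b6b3b5 carries sign -1 and contributes -[[[[[b1, b2], b4], b6], b3], b5]
  the word b1b3b6b2b4b5 carries sign -1 and contributes -[[[[[b1, b3], b6], b2], b4], b5]
  the word b1b3b6b4b2b5 carries sign +1 and contributes +[[[[[b1, b3], b6], b4], b2], b5]
  the word b1b4b2b3b6b5 carries sign -1 and contributes -[[[[[b1, b4], b2], b3], b6], b5]
  the word b1b4b2b6b3b5 carries sign +1 and contributes +[[[[[b1, b4], b2], b6], b3], b5]
  the word b1b6b3b2b4b5 carries sign +1 and contributes +[[[[[b1, b6], b3], b2], b4], b5]
  the word b1b6b3b4b2b5 carries sign -1 and contributes -[[[[[b1, b6], b3], b4], b2], b5]

[[[[[b1, b2], b4], b3], b6], b5] - [[[[[b1, b2], b4], b6], b3], b5] - [[[[[b1, b3], b6], b2], b4], b5] + [[[[[b1, b3], b6], b4], b2], b5] - [[[[[b1, b4], b2], b3], b6], b5] + [[[[[b1, b4], b2], b6], b3], b5] + [[[[[b1, b6], b3], b2], b4], b5] - [[[[[b1, b6], b3], b4], b2], b5]


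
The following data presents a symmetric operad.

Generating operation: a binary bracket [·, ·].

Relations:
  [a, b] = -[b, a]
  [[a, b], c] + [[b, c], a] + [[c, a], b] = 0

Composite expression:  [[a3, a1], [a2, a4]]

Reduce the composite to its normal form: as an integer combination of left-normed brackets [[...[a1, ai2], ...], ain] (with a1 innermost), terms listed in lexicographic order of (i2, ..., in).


-[[[a1, a3], a2], a4] + [[[a1, a3], a4], a2]

Skip Jacobi rewriting: expand, keep a1-initial words, read off terms.
Composite bracket: [[a3, a1], [a2, a4]]
The bracket unfolds into 8 signed words via [a, b] = ab - ba (2^3 = 8).
Keep just the words that open with a1:
  from a1a3a2a4, sign -1: term -[[[a1, a3], a2], a4]
  from a1a3a4a2, sign +1: term +[[[a1, a3], a4], a2]


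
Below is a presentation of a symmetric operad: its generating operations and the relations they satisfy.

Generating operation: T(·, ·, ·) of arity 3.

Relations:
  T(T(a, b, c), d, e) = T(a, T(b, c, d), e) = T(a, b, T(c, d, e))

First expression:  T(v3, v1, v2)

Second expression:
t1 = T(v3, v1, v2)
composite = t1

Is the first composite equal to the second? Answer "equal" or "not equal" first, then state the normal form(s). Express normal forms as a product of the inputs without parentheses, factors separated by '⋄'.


The first composite normalizes to v3 ⋄ v1 ⋄ v2
The second composite normalizes to v3 ⋄ v1 ⋄ v2
The forms coincide; equal.

equal; both compose to v3 ⋄ v1 ⋄ v2


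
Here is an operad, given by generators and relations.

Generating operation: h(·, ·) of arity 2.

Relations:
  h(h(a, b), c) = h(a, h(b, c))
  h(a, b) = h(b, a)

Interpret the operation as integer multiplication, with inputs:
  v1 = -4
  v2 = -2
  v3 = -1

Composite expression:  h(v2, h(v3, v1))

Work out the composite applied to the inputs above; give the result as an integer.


-8


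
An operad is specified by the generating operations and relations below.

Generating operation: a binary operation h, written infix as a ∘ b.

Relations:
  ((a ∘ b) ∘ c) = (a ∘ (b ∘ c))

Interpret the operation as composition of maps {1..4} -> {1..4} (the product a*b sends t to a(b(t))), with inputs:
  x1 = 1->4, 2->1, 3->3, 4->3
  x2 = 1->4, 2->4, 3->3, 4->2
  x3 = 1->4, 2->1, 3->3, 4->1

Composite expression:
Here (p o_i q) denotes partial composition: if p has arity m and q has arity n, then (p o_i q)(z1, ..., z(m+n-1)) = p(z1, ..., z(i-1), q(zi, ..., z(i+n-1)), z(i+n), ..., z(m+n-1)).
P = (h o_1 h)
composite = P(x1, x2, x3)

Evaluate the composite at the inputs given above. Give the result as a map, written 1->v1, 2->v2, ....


1->1, 2->3, 3->3, 4->3

(x1 ∘ x2) = 1->3, 2->3, 3->3, 4->1
((x1 ∘ x2) ∘ x3) = 1->1, 2->3, 3->3, 4->3


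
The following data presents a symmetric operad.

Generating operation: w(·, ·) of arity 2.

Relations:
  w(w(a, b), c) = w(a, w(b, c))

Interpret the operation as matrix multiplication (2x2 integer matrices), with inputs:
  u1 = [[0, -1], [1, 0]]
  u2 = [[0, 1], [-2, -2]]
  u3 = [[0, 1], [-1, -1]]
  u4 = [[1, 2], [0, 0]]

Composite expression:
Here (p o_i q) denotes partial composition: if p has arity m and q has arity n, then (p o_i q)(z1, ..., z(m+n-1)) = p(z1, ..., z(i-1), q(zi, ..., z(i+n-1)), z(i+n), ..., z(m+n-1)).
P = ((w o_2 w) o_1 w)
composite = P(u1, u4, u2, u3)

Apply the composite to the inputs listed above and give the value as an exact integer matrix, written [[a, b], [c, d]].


[[0, 0], [3, -1]]

w(u1, u4) = [[0, 0], [1, 2]]
w(u2, u3) = [[-1, -1], [2, 0]]
w(w(u1, u4), w(u2, u3)) = [[0, 0], [3, -1]]


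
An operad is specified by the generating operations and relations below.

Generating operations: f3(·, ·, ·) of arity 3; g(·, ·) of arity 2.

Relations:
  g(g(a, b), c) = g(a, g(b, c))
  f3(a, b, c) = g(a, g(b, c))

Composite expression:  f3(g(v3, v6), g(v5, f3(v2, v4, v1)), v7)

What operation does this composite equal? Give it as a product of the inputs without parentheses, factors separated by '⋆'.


v3 ⋆ v6 ⋆ v5 ⋆ v2 ⋆ v4 ⋆ v1 ⋆ v7

Associativity of f3 dissolves the nesting; only the v-input order survives.
g(v3, v6) linearizes to v3 ⋆ v6
f3(v2, v4, v1) linearizes to v2 ⋆ v4 ⋆ v1
g(v5, f3(v2, v4, v1)) linearizes to v5 ⋆ v2 ⋆ v4 ⋆ v1
f3(g(v3, v6), g(v5, f3(v2, v4, v1)), v7) linearizes to v3 ⋆ v6 ⋆ v5 ⋆ v2 ⋆ v4 ⋆ v1 ⋆ v7


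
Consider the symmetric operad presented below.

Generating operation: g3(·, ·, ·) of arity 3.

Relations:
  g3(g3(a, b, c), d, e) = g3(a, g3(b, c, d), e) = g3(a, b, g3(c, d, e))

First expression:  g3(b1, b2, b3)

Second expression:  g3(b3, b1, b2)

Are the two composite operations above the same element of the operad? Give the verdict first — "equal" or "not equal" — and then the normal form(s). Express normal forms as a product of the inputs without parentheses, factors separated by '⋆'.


not equal; first: b1 ⋆ b2 ⋆ b3; second: b3 ⋆ b1 ⋆ b2

The first expression, normalized: b1 ⋆ b2 ⋆ b3
The second expression, normalized: b3 ⋆ b1 ⋆ b2
The normal forms differ: not equal.


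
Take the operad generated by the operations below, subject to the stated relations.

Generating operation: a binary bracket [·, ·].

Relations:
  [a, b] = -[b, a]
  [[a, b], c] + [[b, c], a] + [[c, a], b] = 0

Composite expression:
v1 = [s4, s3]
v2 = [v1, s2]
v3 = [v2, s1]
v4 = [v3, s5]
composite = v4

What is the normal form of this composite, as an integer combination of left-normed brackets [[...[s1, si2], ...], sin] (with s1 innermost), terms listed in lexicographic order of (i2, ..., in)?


-[[[[s1, s2], s3], s4], s5] + [[[[s1, s2], s4], s3], s5] + [[[[s1, s3], s4], s2], s5] - [[[[s1, s4], s3], s2], s5]


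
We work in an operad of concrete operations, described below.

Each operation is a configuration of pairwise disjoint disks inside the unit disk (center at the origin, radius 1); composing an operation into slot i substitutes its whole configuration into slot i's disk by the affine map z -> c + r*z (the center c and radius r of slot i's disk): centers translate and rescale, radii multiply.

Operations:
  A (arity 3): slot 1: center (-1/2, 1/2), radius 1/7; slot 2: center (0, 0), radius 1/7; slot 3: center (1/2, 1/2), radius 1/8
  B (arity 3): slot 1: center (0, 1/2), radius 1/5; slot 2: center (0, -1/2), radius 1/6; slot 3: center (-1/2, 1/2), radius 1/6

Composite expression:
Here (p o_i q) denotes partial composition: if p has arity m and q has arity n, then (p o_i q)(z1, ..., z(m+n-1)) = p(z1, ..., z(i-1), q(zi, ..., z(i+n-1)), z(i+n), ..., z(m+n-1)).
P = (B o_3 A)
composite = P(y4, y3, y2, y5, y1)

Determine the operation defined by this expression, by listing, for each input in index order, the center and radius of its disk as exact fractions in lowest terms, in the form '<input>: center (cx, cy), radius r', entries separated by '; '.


y1: center (-5/12, 7/12), radius 1/48; y2: center (-7/12, 7/12), radius 1/42; y3: center (0, -1/2), radius 1/6; y4: center (0, 1/2), radius 1/5; y5: center (-1/2, 1/2), radius 1/42

Below B, radii multiply path by path; the y-disk centers shift.
y4 passes through 1 substitution, ending at center (0, 1/2), radius 1/5
y3 passes through 1 substitution, ending at center (0, -1/2), radius 1/6
y2 passes through 2 substitutions, ending at center (-7/12, 7/12), radius 1/42
y5 passes through 2 substitutions, ending at center (-1/2, 1/2), radius 1/42
y1 passes through 2 substitutions, ending at center (-5/12, 7/12), radius 1/48


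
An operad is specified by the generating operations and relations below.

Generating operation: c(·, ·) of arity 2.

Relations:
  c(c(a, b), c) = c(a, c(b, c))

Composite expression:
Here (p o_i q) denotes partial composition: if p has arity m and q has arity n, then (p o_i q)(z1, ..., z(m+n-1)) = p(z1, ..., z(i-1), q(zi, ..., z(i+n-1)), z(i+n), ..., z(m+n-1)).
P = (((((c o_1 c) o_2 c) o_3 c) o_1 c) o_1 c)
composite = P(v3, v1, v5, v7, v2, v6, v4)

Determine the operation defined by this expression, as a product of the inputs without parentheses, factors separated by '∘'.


Key point: c is associative — brackets drop, the v-order remains.
c(v3, v1) flattens to v3 ∘ v1
c(c(v3, v1), v5) flattens to v3 ∘ v1 ∘ v5
c(v2, v6) flattens to v2 ∘ v6
c(v7, c(v2, v6)) flattens to v7 ∘ v2 ∘ v6
c(c(c(v3, v1), v5), c(v7, c(v2, v6))) flattens to v3 ∘ v1 ∘ v5 ∘ v7 ∘ v2 ∘ v6
c(c(c(c(v3, v1), v5), c(v7, c(v2, v6))), v4) flattens to v3 ∘ v1 ∘ v5 ∘ v7 ∘ v2 ∘ v6 ∘ v4

v3 ∘ v1 ∘ v5 ∘ v7 ∘ v2 ∘ v6 ∘ v4


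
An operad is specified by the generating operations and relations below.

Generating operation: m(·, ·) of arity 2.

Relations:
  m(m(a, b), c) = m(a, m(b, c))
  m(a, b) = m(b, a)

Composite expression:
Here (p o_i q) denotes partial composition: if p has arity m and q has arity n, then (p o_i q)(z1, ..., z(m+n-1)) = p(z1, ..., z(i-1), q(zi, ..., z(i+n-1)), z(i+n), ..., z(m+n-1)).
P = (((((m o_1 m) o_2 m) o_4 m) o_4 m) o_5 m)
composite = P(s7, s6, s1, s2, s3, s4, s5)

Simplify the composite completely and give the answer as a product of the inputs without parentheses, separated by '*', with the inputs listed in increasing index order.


s1 * s2 * s3 * s4 * s5 * s6 * s7

With m associative and commutative, the s-input set is all that matters.
m(s6, s1) reduces to s6 * s1
m(s7, m(s6, s1)) reduces to s7 * s6 * s1
m(s3, s4) reduces to s3 * s4
m(s2, m(s3, s4)) reduces to s2 * s3 * s4
m(m(s2, m(s3, s4)), s5) reduces to s2 * s3 * s4 * s5
m(m(s7, m(s6, s1)), m(m(s2, m(s3, s4)), s5)) reduces to s7 * s6 * s1 * s2 * s3 * s4 * s5
putting the inputs in ascending order: s1 * s2 * s3 * s4 * s5 * s6 * s7


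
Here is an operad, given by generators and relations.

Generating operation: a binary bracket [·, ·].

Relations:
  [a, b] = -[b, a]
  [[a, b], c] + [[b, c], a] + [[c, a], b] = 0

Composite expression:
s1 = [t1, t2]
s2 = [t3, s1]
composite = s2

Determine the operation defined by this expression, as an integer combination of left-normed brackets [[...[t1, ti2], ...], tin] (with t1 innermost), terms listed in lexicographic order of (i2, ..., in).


-[[t1, t2], t3]

In the tensor algebra, words opening t1 carry the t1-anchored form.
Composite bracket: [t3, [t1, t2]]
Under [a, b] = ab - ba we get 4 signed associative words (2^2 = 4).
Only words starting with t1 matter:
  from t1t2t3, sign -1: term -[[t1, t2], t3]


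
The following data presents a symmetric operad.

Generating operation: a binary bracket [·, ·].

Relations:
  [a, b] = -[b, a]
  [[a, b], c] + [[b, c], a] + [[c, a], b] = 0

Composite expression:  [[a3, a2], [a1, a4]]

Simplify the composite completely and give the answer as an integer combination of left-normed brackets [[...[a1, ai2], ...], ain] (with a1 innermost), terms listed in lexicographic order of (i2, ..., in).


[[[a1, a4], a2], a3] - [[[a1, a4], a3], a2]

Skip Jacobi rewriting: expand, keep a1-initial words, read off terms.
Composite bracket: [[a3, a2], [a1, a4]]
Full expansion: 8 signed words from ab - ba (2^3 = 8).
Only words starting with a1 matter:
  a1a4a2a3 appears with sign +1, giving the term +[[[a1, a4], a2], a3]
  a1a4a3a2 appears with sign -1, giving the term -[[[a1, a4], a3], a2]


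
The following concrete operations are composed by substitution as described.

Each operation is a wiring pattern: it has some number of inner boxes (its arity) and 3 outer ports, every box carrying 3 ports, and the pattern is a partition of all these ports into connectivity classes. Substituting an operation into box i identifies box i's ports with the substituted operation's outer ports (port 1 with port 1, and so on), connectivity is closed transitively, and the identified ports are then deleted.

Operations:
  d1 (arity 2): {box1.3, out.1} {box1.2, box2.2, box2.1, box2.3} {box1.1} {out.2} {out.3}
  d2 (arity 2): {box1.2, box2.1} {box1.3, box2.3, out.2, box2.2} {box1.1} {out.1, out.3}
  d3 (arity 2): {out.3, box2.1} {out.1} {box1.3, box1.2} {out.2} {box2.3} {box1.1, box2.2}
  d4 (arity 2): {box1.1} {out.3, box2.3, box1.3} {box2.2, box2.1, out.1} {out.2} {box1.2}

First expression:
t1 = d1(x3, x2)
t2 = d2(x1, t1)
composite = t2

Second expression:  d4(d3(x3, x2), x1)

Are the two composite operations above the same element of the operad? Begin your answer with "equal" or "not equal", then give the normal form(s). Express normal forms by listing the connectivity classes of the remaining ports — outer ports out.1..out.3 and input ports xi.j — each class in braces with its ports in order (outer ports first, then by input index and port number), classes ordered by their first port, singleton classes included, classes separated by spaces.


not equal — first {out.1, out.3} {out.2, x1.3} {x1.1} {x1.2, x3.3} {x2.1, x2.2, x2.3, x3.2} {x3.1}, second {out.1, x1.1, x1.2} {out.2} {out.3, x1.3, x2.1} {x2.2, x3.1} {x2.3} {x3.2, x3.3}

The first expression, normalized: {out.1, out.3} {out.2, x1.3} {x1.1} {x1.2, x3.3} {x2.1, x2.2, x2.3, x3.2} {x3.1}
The second expression, normalized: {out.1, x1.1, x1.2} {out.2} {out.3, x1.3, x2.1} {x2.2, x3.1} {x2.3} {x3.2, x3.3}
Different reductions; not equal.


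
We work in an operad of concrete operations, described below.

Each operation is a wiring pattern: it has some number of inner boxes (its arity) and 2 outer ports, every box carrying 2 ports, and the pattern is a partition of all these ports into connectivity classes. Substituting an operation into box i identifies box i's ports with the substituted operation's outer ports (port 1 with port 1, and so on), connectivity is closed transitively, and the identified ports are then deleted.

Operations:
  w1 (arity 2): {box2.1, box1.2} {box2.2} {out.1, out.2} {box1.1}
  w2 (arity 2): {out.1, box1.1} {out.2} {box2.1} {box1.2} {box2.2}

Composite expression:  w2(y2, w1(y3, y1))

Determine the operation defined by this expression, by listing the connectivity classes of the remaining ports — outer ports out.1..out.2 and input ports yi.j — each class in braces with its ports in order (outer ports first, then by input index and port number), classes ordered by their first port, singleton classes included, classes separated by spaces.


{out.1, y2.1} {out.2} {y1.1, y3.2} {y1.2} {y2.2} {y3.1}

Substituting into w2 glues patterns; closure does the rest.
w1 over (y3, y1) gives {out.1, out.2} {y1.1, y3.2} {y1.2} {y3.1}, out.j being that stage's outer ports
w2 over (y2, y3, y1) gives {out.1, y2.1} {out.2} {y1.1, y3.2} {y1.2} {y2.2} {y3.1}, out.j being that stage's outer ports


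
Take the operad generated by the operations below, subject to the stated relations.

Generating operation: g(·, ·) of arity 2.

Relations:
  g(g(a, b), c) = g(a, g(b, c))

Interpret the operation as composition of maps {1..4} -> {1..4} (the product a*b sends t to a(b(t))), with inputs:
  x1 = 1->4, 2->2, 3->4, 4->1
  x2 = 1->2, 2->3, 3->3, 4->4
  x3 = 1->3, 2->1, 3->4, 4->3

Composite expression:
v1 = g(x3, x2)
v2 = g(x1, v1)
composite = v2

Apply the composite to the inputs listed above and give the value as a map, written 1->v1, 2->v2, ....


g(x3, x2) = 1->1, 2->4, 3->4, 4->3
g(x1, g(x3, x2)) = 1->4, 2->1, 3->1, 4->4

1->4, 2->1, 3->1, 4->4


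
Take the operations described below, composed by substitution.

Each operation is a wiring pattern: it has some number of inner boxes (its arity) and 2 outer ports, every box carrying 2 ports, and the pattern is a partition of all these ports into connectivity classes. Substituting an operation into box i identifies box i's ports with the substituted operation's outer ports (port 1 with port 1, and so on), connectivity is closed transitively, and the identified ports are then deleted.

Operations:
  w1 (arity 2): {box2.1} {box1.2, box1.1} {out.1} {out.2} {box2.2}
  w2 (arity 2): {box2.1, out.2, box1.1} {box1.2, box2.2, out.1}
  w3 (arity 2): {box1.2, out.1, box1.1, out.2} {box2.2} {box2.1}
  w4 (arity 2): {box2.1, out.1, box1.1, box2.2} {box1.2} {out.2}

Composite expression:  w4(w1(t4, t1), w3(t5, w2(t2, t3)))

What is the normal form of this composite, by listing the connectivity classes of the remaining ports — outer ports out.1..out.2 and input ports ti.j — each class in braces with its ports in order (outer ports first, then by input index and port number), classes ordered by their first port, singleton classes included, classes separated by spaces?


Reachability decides: close wires over w4-identified ports.
composing w1 on (t4, t1), with out.j its own outer ports: {out.1} {out.2} {t1.1} {t1.2} {t4.1, t4.2}
composing w2 on (t2, t3), with out.j its own outer ports: {out.1, t2.2, t3.2} {out.2, t2.1, t3.1}
composing w3 on (t5, t2, t3), with out.j its own outer ports: {out.1, out.2, t5.1, t5.2} {t2.1, t3.1} {t2.2, t3.2}
composing w4 on (t4, t1, t5, t2, t3), with out.j its own outer ports: {out.1, t5.1, t5.2} {out.2} {t1.1} {t1.2} {t2.1, t3.1} {t2.2, t3.2} {t4.1, t4.2}

{out.1, t5.1, t5.2} {out.2} {t1.1} {t1.2} {t2.1, t3.1} {t2.2, t3.2} {t4.1, t4.2}


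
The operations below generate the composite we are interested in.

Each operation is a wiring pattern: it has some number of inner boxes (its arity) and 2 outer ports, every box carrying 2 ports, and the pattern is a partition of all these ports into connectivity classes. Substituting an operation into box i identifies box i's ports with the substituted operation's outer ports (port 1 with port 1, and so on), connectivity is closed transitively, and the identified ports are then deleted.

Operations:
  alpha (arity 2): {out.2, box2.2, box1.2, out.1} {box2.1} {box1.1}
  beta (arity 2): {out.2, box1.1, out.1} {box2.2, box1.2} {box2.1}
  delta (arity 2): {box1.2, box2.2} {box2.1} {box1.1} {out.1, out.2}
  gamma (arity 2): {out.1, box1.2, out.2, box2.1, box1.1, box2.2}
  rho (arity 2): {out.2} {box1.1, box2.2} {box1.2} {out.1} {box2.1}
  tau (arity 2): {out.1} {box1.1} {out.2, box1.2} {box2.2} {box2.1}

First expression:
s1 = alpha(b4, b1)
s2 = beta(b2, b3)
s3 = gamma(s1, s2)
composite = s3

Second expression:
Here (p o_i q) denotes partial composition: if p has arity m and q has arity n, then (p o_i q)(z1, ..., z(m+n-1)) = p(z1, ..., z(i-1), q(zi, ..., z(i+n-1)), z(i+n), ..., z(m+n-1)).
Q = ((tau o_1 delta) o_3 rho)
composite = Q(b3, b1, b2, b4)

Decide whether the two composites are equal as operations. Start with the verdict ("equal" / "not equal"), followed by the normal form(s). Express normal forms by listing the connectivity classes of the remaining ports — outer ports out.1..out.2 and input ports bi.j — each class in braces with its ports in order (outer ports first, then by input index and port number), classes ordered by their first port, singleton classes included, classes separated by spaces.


The first expression, normalized: {out.1, out.2, b1.2, b2.1, b4.2} {b1.1} {b2.2, b3.2} {b3.1} {b4.1}
The second expression, normalized: {out.1} {out.2} {b1.1} {b1.2, b3.2} {b2.1, b4.2} {b2.2} {b3.1} {b4.1}
Distinct normal forms: not equal.

not equal; first: {out.1, out.2, b1.2, b2.1, b4.2} {b1.1} {b2.2, b3.2} {b3.1} {b4.1}; second: {out.1} {out.2} {b1.1} {b1.2, b3.2} {b2.1, b4.2} {b2.2} {b3.1} {b4.1}


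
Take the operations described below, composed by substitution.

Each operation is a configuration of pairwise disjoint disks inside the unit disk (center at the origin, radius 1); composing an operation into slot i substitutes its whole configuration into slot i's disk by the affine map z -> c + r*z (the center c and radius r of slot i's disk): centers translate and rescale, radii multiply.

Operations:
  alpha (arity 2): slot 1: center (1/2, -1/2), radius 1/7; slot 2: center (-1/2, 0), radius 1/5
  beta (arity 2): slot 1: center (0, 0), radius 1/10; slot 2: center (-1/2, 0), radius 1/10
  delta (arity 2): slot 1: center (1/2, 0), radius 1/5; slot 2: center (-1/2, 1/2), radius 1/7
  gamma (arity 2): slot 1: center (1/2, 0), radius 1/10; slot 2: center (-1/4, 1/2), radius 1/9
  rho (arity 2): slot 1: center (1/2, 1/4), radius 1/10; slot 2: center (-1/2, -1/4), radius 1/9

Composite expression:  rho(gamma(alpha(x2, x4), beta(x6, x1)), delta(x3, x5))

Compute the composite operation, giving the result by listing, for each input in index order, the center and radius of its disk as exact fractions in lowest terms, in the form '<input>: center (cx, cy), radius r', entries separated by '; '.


x1: center (169/360, 3/10), radius 1/900; x2: center (111/200, 49/200), radius 1/700; x3: center (-4/9, -1/4), radius 1/45; x4: center (109/200, 1/4), radius 1/500; x5: center (-5/9, -7/36), radius 1/63; x6: center (19/40, 3/10), radius 1/900

Follow each x-input down from rho: c' goes to c + r*c', radius to r*r'.
for x2, the 3-step affine chain lands on center (111/200, 49/200), radius 1/700
for x4, the 3-step affine chain lands on center (109/200, 1/4), radius 1/500
for x6, the 3-step affine chain lands on center (19/40, 3/10), radius 1/900
for x1, the 3-step affine chain lands on center (169/360, 3/10), radius 1/900
for x3, the 2-step affine chain lands on center (-4/9, -1/4), radius 1/45
for x5, the 2-step affine chain lands on center (-5/9, -7/36), radius 1/63
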